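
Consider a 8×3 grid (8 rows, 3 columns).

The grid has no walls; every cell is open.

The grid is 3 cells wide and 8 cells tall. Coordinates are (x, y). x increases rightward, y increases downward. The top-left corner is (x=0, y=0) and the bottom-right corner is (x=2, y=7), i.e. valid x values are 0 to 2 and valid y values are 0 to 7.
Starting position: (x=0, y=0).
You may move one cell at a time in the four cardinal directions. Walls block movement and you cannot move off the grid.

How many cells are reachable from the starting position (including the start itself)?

Answer: Reachable cells: 24

Derivation:
BFS flood-fill from (x=0, y=0):
  Distance 0: (x=0, y=0)
  Distance 1: (x=1, y=0), (x=0, y=1)
  Distance 2: (x=2, y=0), (x=1, y=1), (x=0, y=2)
  Distance 3: (x=2, y=1), (x=1, y=2), (x=0, y=3)
  Distance 4: (x=2, y=2), (x=1, y=3), (x=0, y=4)
  Distance 5: (x=2, y=3), (x=1, y=4), (x=0, y=5)
  Distance 6: (x=2, y=4), (x=1, y=5), (x=0, y=6)
  Distance 7: (x=2, y=5), (x=1, y=6), (x=0, y=7)
  Distance 8: (x=2, y=6), (x=1, y=7)
  Distance 9: (x=2, y=7)
Total reachable: 24 (grid has 24 open cells total)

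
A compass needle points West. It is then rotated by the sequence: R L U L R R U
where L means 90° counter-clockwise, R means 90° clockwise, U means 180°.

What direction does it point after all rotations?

Answer: Final heading: North

Derivation:
Start: West
  R (right (90° clockwise)) -> North
  L (left (90° counter-clockwise)) -> West
  U (U-turn (180°)) -> East
  L (left (90° counter-clockwise)) -> North
  R (right (90° clockwise)) -> East
  R (right (90° clockwise)) -> South
  U (U-turn (180°)) -> North
Final: North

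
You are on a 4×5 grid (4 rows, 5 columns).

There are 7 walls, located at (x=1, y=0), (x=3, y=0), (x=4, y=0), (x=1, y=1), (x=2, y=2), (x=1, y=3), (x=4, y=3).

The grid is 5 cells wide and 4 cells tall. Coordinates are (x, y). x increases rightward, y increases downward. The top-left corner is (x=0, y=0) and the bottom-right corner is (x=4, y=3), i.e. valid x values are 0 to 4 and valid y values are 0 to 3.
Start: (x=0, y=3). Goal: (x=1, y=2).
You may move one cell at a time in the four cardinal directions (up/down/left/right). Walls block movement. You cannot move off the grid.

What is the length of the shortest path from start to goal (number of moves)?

BFS from (x=0, y=3) until reaching (x=1, y=2):
  Distance 0: (x=0, y=3)
  Distance 1: (x=0, y=2)
  Distance 2: (x=0, y=1), (x=1, y=2)  <- goal reached here
One shortest path (2 moves): (x=0, y=3) -> (x=0, y=2) -> (x=1, y=2)

Answer: Shortest path length: 2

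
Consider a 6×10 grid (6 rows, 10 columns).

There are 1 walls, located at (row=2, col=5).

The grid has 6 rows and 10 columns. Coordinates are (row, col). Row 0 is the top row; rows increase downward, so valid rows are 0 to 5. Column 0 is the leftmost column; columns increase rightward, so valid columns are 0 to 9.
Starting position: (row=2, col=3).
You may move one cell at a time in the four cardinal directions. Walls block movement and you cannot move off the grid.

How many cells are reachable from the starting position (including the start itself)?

BFS flood-fill from (row=2, col=3):
  Distance 0: (row=2, col=3)
  Distance 1: (row=1, col=3), (row=2, col=2), (row=2, col=4), (row=3, col=3)
  Distance 2: (row=0, col=3), (row=1, col=2), (row=1, col=4), (row=2, col=1), (row=3, col=2), (row=3, col=4), (row=4, col=3)
  Distance 3: (row=0, col=2), (row=0, col=4), (row=1, col=1), (row=1, col=5), (row=2, col=0), (row=3, col=1), (row=3, col=5), (row=4, col=2), (row=4, col=4), (row=5, col=3)
  Distance 4: (row=0, col=1), (row=0, col=5), (row=1, col=0), (row=1, col=6), (row=3, col=0), (row=3, col=6), (row=4, col=1), (row=4, col=5), (row=5, col=2), (row=5, col=4)
  Distance 5: (row=0, col=0), (row=0, col=6), (row=1, col=7), (row=2, col=6), (row=3, col=7), (row=4, col=0), (row=4, col=6), (row=5, col=1), (row=5, col=5)
  Distance 6: (row=0, col=7), (row=1, col=8), (row=2, col=7), (row=3, col=8), (row=4, col=7), (row=5, col=0), (row=5, col=6)
  Distance 7: (row=0, col=8), (row=1, col=9), (row=2, col=8), (row=3, col=9), (row=4, col=8), (row=5, col=7)
  Distance 8: (row=0, col=9), (row=2, col=9), (row=4, col=9), (row=5, col=8)
  Distance 9: (row=5, col=9)
Total reachable: 59 (grid has 59 open cells total)

Answer: Reachable cells: 59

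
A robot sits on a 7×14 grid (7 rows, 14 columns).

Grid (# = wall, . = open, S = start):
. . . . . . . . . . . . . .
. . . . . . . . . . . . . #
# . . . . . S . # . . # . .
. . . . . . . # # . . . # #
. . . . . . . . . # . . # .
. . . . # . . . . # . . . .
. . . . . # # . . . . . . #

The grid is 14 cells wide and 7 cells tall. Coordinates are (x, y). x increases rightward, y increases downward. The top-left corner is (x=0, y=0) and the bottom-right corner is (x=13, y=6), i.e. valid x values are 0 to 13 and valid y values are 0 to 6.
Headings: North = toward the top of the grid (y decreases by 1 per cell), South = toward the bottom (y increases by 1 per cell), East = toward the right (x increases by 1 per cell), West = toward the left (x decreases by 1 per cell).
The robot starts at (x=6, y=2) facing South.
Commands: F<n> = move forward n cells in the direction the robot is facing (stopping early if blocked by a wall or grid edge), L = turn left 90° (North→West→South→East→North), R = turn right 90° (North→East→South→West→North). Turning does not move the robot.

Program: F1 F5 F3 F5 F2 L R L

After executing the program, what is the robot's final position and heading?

Start: (x=6, y=2), facing South
  F1: move forward 1, now at (x=6, y=3)
  F5: move forward 2/5 (blocked), now at (x=6, y=5)
  F3: move forward 0/3 (blocked), now at (x=6, y=5)
  F5: move forward 0/5 (blocked), now at (x=6, y=5)
  F2: move forward 0/2 (blocked), now at (x=6, y=5)
  L: turn left, now facing East
  R: turn right, now facing South
  L: turn left, now facing East
Final: (x=6, y=5), facing East

Answer: Final position: (x=6, y=5), facing East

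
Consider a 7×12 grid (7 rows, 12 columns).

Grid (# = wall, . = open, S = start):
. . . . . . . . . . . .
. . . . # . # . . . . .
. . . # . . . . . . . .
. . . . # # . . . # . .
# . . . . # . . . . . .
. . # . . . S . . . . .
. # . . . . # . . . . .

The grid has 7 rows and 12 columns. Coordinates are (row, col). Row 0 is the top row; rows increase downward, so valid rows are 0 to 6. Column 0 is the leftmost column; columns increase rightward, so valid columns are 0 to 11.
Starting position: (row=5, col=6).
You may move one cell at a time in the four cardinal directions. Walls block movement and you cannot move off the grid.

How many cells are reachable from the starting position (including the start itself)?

Answer: Reachable cells: 73

Derivation:
BFS flood-fill from (row=5, col=6):
  Distance 0: (row=5, col=6)
  Distance 1: (row=4, col=6), (row=5, col=5), (row=5, col=7)
  Distance 2: (row=3, col=6), (row=4, col=7), (row=5, col=4), (row=5, col=8), (row=6, col=5), (row=6, col=7)
  Distance 3: (row=2, col=6), (row=3, col=7), (row=4, col=4), (row=4, col=8), (row=5, col=3), (row=5, col=9), (row=6, col=4), (row=6, col=8)
  Distance 4: (row=2, col=5), (row=2, col=7), (row=3, col=8), (row=4, col=3), (row=4, col=9), (row=5, col=10), (row=6, col=3), (row=6, col=9)
  Distance 5: (row=1, col=5), (row=1, col=7), (row=2, col=4), (row=2, col=8), (row=3, col=3), (row=4, col=2), (row=4, col=10), (row=5, col=11), (row=6, col=2), (row=6, col=10)
  Distance 6: (row=0, col=5), (row=0, col=7), (row=1, col=8), (row=2, col=9), (row=3, col=2), (row=3, col=10), (row=4, col=1), (row=4, col=11), (row=6, col=11)
  Distance 7: (row=0, col=4), (row=0, col=6), (row=0, col=8), (row=1, col=9), (row=2, col=2), (row=2, col=10), (row=3, col=1), (row=3, col=11), (row=5, col=1)
  Distance 8: (row=0, col=3), (row=0, col=9), (row=1, col=2), (row=1, col=10), (row=2, col=1), (row=2, col=11), (row=3, col=0), (row=5, col=0)
  Distance 9: (row=0, col=2), (row=0, col=10), (row=1, col=1), (row=1, col=3), (row=1, col=11), (row=2, col=0), (row=6, col=0)
  Distance 10: (row=0, col=1), (row=0, col=11), (row=1, col=0)
  Distance 11: (row=0, col=0)
Total reachable: 73 (grid has 73 open cells total)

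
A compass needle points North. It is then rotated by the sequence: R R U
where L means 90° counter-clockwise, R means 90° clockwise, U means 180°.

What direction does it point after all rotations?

Start: North
  R (right (90° clockwise)) -> East
  R (right (90° clockwise)) -> South
  U (U-turn (180°)) -> North
Final: North

Answer: Final heading: North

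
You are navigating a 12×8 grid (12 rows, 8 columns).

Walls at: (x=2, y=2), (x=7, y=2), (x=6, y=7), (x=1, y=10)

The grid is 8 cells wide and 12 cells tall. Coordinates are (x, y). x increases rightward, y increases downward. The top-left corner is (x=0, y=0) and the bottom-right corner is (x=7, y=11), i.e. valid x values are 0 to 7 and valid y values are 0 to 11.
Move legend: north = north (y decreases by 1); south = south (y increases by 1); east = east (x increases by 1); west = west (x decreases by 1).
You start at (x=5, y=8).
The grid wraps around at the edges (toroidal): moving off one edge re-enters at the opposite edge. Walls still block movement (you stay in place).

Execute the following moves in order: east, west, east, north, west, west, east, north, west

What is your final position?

Answer: Final position: (x=4, y=7)

Derivation:
Start: (x=5, y=8)
  east (east): (x=5, y=8) -> (x=6, y=8)
  west (west): (x=6, y=8) -> (x=5, y=8)
  east (east): (x=5, y=8) -> (x=6, y=8)
  north (north): blocked, stay at (x=6, y=8)
  west (west): (x=6, y=8) -> (x=5, y=8)
  west (west): (x=5, y=8) -> (x=4, y=8)
  east (east): (x=4, y=8) -> (x=5, y=8)
  north (north): (x=5, y=8) -> (x=5, y=7)
  west (west): (x=5, y=7) -> (x=4, y=7)
Final: (x=4, y=7)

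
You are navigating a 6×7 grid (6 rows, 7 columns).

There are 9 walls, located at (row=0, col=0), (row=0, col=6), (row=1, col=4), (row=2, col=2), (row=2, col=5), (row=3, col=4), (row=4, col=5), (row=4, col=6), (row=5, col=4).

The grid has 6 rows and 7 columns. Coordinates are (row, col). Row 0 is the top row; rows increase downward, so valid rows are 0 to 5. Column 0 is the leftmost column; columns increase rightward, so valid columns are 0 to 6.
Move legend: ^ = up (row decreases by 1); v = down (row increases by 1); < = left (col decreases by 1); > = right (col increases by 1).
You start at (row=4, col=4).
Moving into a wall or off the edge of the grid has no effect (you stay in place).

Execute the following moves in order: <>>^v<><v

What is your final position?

Answer: Final position: (row=5, col=3)

Derivation:
Start: (row=4, col=4)
  < (left): (row=4, col=4) -> (row=4, col=3)
  > (right): (row=4, col=3) -> (row=4, col=4)
  > (right): blocked, stay at (row=4, col=4)
  ^ (up): blocked, stay at (row=4, col=4)
  v (down): blocked, stay at (row=4, col=4)
  < (left): (row=4, col=4) -> (row=4, col=3)
  > (right): (row=4, col=3) -> (row=4, col=4)
  < (left): (row=4, col=4) -> (row=4, col=3)
  v (down): (row=4, col=3) -> (row=5, col=3)
Final: (row=5, col=3)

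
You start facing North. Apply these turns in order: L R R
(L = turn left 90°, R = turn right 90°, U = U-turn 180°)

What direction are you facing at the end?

Answer: Final heading: East

Derivation:
Start: North
  L (left (90° counter-clockwise)) -> West
  R (right (90° clockwise)) -> North
  R (right (90° clockwise)) -> East
Final: East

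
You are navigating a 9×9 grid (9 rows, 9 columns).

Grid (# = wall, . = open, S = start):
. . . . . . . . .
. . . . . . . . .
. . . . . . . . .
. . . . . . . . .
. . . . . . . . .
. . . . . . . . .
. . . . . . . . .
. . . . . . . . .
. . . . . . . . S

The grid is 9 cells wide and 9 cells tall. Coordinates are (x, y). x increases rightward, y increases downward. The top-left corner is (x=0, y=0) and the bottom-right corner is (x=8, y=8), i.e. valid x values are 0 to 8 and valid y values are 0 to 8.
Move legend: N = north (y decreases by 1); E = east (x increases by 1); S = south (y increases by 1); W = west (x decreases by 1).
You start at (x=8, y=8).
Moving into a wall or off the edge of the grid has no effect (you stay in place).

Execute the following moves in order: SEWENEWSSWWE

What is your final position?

Answer: Final position: (x=6, y=8)

Derivation:
Start: (x=8, y=8)
  S (south): blocked, stay at (x=8, y=8)
  E (east): blocked, stay at (x=8, y=8)
  W (west): (x=8, y=8) -> (x=7, y=8)
  E (east): (x=7, y=8) -> (x=8, y=8)
  N (north): (x=8, y=8) -> (x=8, y=7)
  E (east): blocked, stay at (x=8, y=7)
  W (west): (x=8, y=7) -> (x=7, y=7)
  S (south): (x=7, y=7) -> (x=7, y=8)
  S (south): blocked, stay at (x=7, y=8)
  W (west): (x=7, y=8) -> (x=6, y=8)
  W (west): (x=6, y=8) -> (x=5, y=8)
  E (east): (x=5, y=8) -> (x=6, y=8)
Final: (x=6, y=8)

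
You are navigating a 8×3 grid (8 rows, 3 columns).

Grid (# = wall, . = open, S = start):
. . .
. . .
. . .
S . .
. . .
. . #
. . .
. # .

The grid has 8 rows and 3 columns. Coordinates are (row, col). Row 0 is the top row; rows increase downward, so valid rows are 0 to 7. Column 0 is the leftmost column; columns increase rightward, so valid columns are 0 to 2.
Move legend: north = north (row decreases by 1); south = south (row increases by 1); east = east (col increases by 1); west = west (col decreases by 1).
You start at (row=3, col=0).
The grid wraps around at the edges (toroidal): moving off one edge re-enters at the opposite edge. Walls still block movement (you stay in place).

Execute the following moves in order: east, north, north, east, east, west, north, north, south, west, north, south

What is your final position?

Answer: Final position: (row=1, col=1)

Derivation:
Start: (row=3, col=0)
  east (east): (row=3, col=0) -> (row=3, col=1)
  north (north): (row=3, col=1) -> (row=2, col=1)
  north (north): (row=2, col=1) -> (row=1, col=1)
  east (east): (row=1, col=1) -> (row=1, col=2)
  east (east): (row=1, col=2) -> (row=1, col=0)
  west (west): (row=1, col=0) -> (row=1, col=2)
  north (north): (row=1, col=2) -> (row=0, col=2)
  north (north): (row=0, col=2) -> (row=7, col=2)
  south (south): (row=7, col=2) -> (row=0, col=2)
  west (west): (row=0, col=2) -> (row=0, col=1)
  north (north): blocked, stay at (row=0, col=1)
  south (south): (row=0, col=1) -> (row=1, col=1)
Final: (row=1, col=1)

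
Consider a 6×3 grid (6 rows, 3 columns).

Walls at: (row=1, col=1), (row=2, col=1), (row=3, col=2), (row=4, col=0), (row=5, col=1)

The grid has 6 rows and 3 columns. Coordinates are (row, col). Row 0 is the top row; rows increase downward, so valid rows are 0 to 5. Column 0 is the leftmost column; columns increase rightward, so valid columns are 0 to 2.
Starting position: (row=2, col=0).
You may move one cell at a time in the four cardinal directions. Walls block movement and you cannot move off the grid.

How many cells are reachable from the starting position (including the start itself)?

Answer: Reachable cells: 12

Derivation:
BFS flood-fill from (row=2, col=0):
  Distance 0: (row=2, col=0)
  Distance 1: (row=1, col=0), (row=3, col=0)
  Distance 2: (row=0, col=0), (row=3, col=1)
  Distance 3: (row=0, col=1), (row=4, col=1)
  Distance 4: (row=0, col=2), (row=4, col=2)
  Distance 5: (row=1, col=2), (row=5, col=2)
  Distance 6: (row=2, col=2)
Total reachable: 12 (grid has 13 open cells total)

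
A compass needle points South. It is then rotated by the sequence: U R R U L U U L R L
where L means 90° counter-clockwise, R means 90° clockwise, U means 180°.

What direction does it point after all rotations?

Answer: Final heading: South

Derivation:
Start: South
  U (U-turn (180°)) -> North
  R (right (90° clockwise)) -> East
  R (right (90° clockwise)) -> South
  U (U-turn (180°)) -> North
  L (left (90° counter-clockwise)) -> West
  U (U-turn (180°)) -> East
  U (U-turn (180°)) -> West
  L (left (90° counter-clockwise)) -> South
  R (right (90° clockwise)) -> West
  L (left (90° counter-clockwise)) -> South
Final: South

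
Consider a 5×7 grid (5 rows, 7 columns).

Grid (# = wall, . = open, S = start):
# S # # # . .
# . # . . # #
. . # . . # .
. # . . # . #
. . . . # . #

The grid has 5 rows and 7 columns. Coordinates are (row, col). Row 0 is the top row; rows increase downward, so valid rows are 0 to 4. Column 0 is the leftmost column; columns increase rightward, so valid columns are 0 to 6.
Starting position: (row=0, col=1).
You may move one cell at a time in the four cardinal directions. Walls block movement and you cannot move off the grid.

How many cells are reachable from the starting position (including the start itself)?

Answer: Reachable cells: 15

Derivation:
BFS flood-fill from (row=0, col=1):
  Distance 0: (row=0, col=1)
  Distance 1: (row=1, col=1)
  Distance 2: (row=2, col=1)
  Distance 3: (row=2, col=0)
  Distance 4: (row=3, col=0)
  Distance 5: (row=4, col=0)
  Distance 6: (row=4, col=1)
  Distance 7: (row=4, col=2)
  Distance 8: (row=3, col=2), (row=4, col=3)
  Distance 9: (row=3, col=3)
  Distance 10: (row=2, col=3)
  Distance 11: (row=1, col=3), (row=2, col=4)
  Distance 12: (row=1, col=4)
Total reachable: 15 (grid has 20 open cells total)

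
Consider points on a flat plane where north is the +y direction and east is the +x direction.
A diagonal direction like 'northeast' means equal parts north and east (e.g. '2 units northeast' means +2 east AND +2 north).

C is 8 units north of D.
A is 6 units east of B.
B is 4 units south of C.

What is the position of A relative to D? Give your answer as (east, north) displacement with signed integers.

Answer: A is at (east=6, north=4) relative to D.

Derivation:
Place D at the origin (east=0, north=0).
  C is 8 units north of D: delta (east=+0, north=+8); C at (east=0, north=8).
  B is 4 units south of C: delta (east=+0, north=-4); B at (east=0, north=4).
  A is 6 units east of B: delta (east=+6, north=+0); A at (east=6, north=4).
Therefore A relative to D: (east=6, north=4).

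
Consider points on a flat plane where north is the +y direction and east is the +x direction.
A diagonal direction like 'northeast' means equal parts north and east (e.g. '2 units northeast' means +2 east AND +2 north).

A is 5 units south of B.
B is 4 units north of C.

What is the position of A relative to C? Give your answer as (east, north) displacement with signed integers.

Place C at the origin (east=0, north=0).
  B is 4 units north of C: delta (east=+0, north=+4); B at (east=0, north=4).
  A is 5 units south of B: delta (east=+0, north=-5); A at (east=0, north=-1).
Therefore A relative to C: (east=0, north=-1).

Answer: A is at (east=0, north=-1) relative to C.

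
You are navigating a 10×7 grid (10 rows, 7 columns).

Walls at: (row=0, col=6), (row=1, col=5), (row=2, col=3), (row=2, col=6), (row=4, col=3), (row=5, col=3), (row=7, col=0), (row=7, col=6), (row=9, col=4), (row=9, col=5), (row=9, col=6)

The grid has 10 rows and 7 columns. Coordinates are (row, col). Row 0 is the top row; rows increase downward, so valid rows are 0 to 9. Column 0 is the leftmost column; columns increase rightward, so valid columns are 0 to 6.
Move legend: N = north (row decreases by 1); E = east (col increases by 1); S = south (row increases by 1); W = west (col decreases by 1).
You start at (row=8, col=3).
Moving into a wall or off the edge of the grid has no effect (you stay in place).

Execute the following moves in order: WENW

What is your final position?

Answer: Final position: (row=7, col=2)

Derivation:
Start: (row=8, col=3)
  W (west): (row=8, col=3) -> (row=8, col=2)
  E (east): (row=8, col=2) -> (row=8, col=3)
  N (north): (row=8, col=3) -> (row=7, col=3)
  W (west): (row=7, col=3) -> (row=7, col=2)
Final: (row=7, col=2)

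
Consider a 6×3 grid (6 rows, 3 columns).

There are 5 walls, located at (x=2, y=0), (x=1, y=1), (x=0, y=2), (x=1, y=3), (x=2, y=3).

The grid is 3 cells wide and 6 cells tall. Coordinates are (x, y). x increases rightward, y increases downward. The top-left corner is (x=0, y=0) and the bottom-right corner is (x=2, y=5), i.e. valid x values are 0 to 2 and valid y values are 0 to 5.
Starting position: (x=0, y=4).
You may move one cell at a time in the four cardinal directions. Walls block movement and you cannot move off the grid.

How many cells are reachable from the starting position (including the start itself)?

BFS flood-fill from (x=0, y=4):
  Distance 0: (x=0, y=4)
  Distance 1: (x=0, y=3), (x=1, y=4), (x=0, y=5)
  Distance 2: (x=2, y=4), (x=1, y=5)
  Distance 3: (x=2, y=5)
Total reachable: 7 (grid has 13 open cells total)

Answer: Reachable cells: 7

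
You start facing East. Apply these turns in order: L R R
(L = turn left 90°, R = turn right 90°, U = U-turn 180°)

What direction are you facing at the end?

Answer: Final heading: South

Derivation:
Start: East
  L (left (90° counter-clockwise)) -> North
  R (right (90° clockwise)) -> East
  R (right (90° clockwise)) -> South
Final: South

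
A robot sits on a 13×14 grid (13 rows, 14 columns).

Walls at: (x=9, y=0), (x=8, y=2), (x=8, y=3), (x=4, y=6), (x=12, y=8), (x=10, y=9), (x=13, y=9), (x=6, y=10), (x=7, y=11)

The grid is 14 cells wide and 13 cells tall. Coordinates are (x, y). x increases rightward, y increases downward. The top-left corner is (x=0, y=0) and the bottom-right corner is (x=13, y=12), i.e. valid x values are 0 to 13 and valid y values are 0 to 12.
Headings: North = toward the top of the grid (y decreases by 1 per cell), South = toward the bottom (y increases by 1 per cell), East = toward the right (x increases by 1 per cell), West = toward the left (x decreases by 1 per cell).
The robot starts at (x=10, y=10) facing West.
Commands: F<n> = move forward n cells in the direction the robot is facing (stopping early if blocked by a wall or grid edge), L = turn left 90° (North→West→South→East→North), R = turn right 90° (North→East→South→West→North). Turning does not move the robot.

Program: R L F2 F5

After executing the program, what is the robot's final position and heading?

Answer: Final position: (x=7, y=10), facing West

Derivation:
Start: (x=10, y=10), facing West
  R: turn right, now facing North
  L: turn left, now facing West
  F2: move forward 2, now at (x=8, y=10)
  F5: move forward 1/5 (blocked), now at (x=7, y=10)
Final: (x=7, y=10), facing West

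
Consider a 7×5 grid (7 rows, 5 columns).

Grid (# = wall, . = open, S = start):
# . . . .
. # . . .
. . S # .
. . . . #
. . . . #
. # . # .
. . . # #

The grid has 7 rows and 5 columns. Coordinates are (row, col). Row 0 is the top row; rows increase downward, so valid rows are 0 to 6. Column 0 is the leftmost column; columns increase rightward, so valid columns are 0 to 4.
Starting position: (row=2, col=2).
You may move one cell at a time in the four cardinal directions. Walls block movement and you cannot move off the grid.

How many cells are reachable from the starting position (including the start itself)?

BFS flood-fill from (row=2, col=2):
  Distance 0: (row=2, col=2)
  Distance 1: (row=1, col=2), (row=2, col=1), (row=3, col=2)
  Distance 2: (row=0, col=2), (row=1, col=3), (row=2, col=0), (row=3, col=1), (row=3, col=3), (row=4, col=2)
  Distance 3: (row=0, col=1), (row=0, col=3), (row=1, col=0), (row=1, col=4), (row=3, col=0), (row=4, col=1), (row=4, col=3), (row=5, col=2)
  Distance 4: (row=0, col=4), (row=2, col=4), (row=4, col=0), (row=6, col=2)
  Distance 5: (row=5, col=0), (row=6, col=1)
  Distance 6: (row=6, col=0)
Total reachable: 25 (grid has 26 open cells total)

Answer: Reachable cells: 25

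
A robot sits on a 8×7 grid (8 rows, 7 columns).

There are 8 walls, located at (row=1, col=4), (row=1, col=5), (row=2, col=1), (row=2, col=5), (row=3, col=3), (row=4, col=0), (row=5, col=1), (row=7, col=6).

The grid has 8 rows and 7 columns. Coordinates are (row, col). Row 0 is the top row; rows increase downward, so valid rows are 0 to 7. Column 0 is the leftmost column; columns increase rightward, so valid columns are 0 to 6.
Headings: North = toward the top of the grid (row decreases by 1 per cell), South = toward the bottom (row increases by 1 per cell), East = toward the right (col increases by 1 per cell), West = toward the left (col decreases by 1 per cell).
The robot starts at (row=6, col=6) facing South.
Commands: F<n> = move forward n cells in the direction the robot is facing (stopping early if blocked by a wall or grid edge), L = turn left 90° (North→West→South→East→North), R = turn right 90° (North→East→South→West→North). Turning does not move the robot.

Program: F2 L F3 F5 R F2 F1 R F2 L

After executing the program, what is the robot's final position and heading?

Answer: Final position: (row=6, col=4), facing South

Derivation:
Start: (row=6, col=6), facing South
  F2: move forward 0/2 (blocked), now at (row=6, col=6)
  L: turn left, now facing East
  F3: move forward 0/3 (blocked), now at (row=6, col=6)
  F5: move forward 0/5 (blocked), now at (row=6, col=6)
  R: turn right, now facing South
  F2: move forward 0/2 (blocked), now at (row=6, col=6)
  F1: move forward 0/1 (blocked), now at (row=6, col=6)
  R: turn right, now facing West
  F2: move forward 2, now at (row=6, col=4)
  L: turn left, now facing South
Final: (row=6, col=4), facing South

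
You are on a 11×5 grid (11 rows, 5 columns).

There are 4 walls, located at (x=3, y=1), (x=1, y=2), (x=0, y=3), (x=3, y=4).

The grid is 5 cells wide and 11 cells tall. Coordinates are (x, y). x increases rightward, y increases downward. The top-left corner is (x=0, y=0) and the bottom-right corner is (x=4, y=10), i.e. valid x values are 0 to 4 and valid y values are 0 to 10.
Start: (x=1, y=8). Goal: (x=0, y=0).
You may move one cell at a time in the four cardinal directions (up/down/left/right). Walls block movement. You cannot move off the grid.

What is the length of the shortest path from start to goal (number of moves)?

Answer: Shortest path length: 11

Derivation:
BFS from (x=1, y=8) until reaching (x=0, y=0):
  Distance 0: (x=1, y=8)
  Distance 1: (x=1, y=7), (x=0, y=8), (x=2, y=8), (x=1, y=9)
  Distance 2: (x=1, y=6), (x=0, y=7), (x=2, y=7), (x=3, y=8), (x=0, y=9), (x=2, y=9), (x=1, y=10)
  Distance 3: (x=1, y=5), (x=0, y=6), (x=2, y=6), (x=3, y=7), (x=4, y=8), (x=3, y=9), (x=0, y=10), (x=2, y=10)
  Distance 4: (x=1, y=4), (x=0, y=5), (x=2, y=5), (x=3, y=6), (x=4, y=7), (x=4, y=9), (x=3, y=10)
  Distance 5: (x=1, y=3), (x=0, y=4), (x=2, y=4), (x=3, y=5), (x=4, y=6), (x=4, y=10)
  Distance 6: (x=2, y=3), (x=4, y=5)
  Distance 7: (x=2, y=2), (x=3, y=3), (x=4, y=4)
  Distance 8: (x=2, y=1), (x=3, y=2), (x=4, y=3)
  Distance 9: (x=2, y=0), (x=1, y=1), (x=4, y=2)
  Distance 10: (x=1, y=0), (x=3, y=0), (x=0, y=1), (x=4, y=1)
  Distance 11: (x=0, y=0), (x=4, y=0), (x=0, y=2)  <- goal reached here
One shortest path (11 moves): (x=1, y=8) -> (x=2, y=8) -> (x=2, y=7) -> (x=2, y=6) -> (x=2, y=5) -> (x=2, y=4) -> (x=2, y=3) -> (x=2, y=2) -> (x=2, y=1) -> (x=1, y=1) -> (x=0, y=1) -> (x=0, y=0)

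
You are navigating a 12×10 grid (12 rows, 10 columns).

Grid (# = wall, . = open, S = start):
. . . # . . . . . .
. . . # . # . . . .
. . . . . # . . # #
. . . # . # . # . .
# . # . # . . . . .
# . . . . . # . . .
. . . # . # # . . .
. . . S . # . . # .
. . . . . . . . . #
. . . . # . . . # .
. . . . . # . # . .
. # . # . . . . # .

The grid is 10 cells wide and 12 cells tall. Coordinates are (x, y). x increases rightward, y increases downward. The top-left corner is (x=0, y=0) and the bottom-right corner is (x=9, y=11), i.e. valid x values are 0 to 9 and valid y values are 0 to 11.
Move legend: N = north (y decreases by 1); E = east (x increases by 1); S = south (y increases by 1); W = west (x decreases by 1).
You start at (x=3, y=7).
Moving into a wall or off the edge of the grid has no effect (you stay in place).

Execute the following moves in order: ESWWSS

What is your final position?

Start: (x=3, y=7)
  E (east): (x=3, y=7) -> (x=4, y=7)
  S (south): (x=4, y=7) -> (x=4, y=8)
  W (west): (x=4, y=8) -> (x=3, y=8)
  W (west): (x=3, y=8) -> (x=2, y=8)
  S (south): (x=2, y=8) -> (x=2, y=9)
  S (south): (x=2, y=9) -> (x=2, y=10)
Final: (x=2, y=10)

Answer: Final position: (x=2, y=10)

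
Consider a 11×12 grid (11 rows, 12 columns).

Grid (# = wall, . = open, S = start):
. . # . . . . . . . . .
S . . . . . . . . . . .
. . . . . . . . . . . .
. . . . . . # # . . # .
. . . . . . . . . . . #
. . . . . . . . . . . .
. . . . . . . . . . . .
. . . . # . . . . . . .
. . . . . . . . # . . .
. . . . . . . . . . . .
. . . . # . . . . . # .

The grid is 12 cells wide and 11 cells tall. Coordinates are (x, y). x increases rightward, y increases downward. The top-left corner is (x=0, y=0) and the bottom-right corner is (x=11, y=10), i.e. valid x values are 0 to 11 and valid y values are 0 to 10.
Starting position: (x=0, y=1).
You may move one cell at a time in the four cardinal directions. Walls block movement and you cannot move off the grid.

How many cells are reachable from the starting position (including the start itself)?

BFS flood-fill from (x=0, y=1):
  Distance 0: (x=0, y=1)
  Distance 1: (x=0, y=0), (x=1, y=1), (x=0, y=2)
  Distance 2: (x=1, y=0), (x=2, y=1), (x=1, y=2), (x=0, y=3)
  Distance 3: (x=3, y=1), (x=2, y=2), (x=1, y=3), (x=0, y=4)
  Distance 4: (x=3, y=0), (x=4, y=1), (x=3, y=2), (x=2, y=3), (x=1, y=4), (x=0, y=5)
  Distance 5: (x=4, y=0), (x=5, y=1), (x=4, y=2), (x=3, y=3), (x=2, y=4), (x=1, y=5), (x=0, y=6)
  Distance 6: (x=5, y=0), (x=6, y=1), (x=5, y=2), (x=4, y=3), (x=3, y=4), (x=2, y=5), (x=1, y=6), (x=0, y=7)
  Distance 7: (x=6, y=0), (x=7, y=1), (x=6, y=2), (x=5, y=3), (x=4, y=4), (x=3, y=5), (x=2, y=6), (x=1, y=7), (x=0, y=8)
  Distance 8: (x=7, y=0), (x=8, y=1), (x=7, y=2), (x=5, y=4), (x=4, y=5), (x=3, y=6), (x=2, y=7), (x=1, y=8), (x=0, y=9)
  Distance 9: (x=8, y=0), (x=9, y=1), (x=8, y=2), (x=6, y=4), (x=5, y=5), (x=4, y=6), (x=3, y=7), (x=2, y=8), (x=1, y=9), (x=0, y=10)
  Distance 10: (x=9, y=0), (x=10, y=1), (x=9, y=2), (x=8, y=3), (x=7, y=4), (x=6, y=5), (x=5, y=6), (x=3, y=8), (x=2, y=9), (x=1, y=10)
  Distance 11: (x=10, y=0), (x=11, y=1), (x=10, y=2), (x=9, y=3), (x=8, y=4), (x=7, y=5), (x=6, y=6), (x=5, y=7), (x=4, y=8), (x=3, y=9), (x=2, y=10)
  Distance 12: (x=11, y=0), (x=11, y=2), (x=9, y=4), (x=8, y=5), (x=7, y=6), (x=6, y=7), (x=5, y=8), (x=4, y=9), (x=3, y=10)
  Distance 13: (x=11, y=3), (x=10, y=4), (x=9, y=5), (x=8, y=6), (x=7, y=7), (x=6, y=8), (x=5, y=9)
  Distance 14: (x=10, y=5), (x=9, y=6), (x=8, y=7), (x=7, y=8), (x=6, y=9), (x=5, y=10)
  Distance 15: (x=11, y=5), (x=10, y=6), (x=9, y=7), (x=7, y=9), (x=6, y=10)
  Distance 16: (x=11, y=6), (x=10, y=7), (x=9, y=8), (x=8, y=9), (x=7, y=10)
  Distance 17: (x=11, y=7), (x=10, y=8), (x=9, y=9), (x=8, y=10)
  Distance 18: (x=11, y=8), (x=10, y=9), (x=9, y=10)
  Distance 19: (x=11, y=9)
  Distance 20: (x=11, y=10)
Total reachable: 123 (grid has 123 open cells total)

Answer: Reachable cells: 123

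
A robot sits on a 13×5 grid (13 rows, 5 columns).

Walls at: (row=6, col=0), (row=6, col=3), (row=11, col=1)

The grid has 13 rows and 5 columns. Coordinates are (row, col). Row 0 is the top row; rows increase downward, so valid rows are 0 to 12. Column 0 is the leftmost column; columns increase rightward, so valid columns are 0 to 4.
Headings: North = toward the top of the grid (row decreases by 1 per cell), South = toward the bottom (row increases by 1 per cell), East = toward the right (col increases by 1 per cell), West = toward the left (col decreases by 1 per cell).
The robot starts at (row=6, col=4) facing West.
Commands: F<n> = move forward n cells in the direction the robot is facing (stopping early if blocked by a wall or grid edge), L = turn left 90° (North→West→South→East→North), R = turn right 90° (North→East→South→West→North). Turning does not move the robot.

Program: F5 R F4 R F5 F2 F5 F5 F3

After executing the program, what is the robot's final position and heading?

Answer: Final position: (row=2, col=4), facing East

Derivation:
Start: (row=6, col=4), facing West
  F5: move forward 0/5 (blocked), now at (row=6, col=4)
  R: turn right, now facing North
  F4: move forward 4, now at (row=2, col=4)
  R: turn right, now facing East
  F5: move forward 0/5 (blocked), now at (row=2, col=4)
  F2: move forward 0/2 (blocked), now at (row=2, col=4)
  F5: move forward 0/5 (blocked), now at (row=2, col=4)
  F5: move forward 0/5 (blocked), now at (row=2, col=4)
  F3: move forward 0/3 (blocked), now at (row=2, col=4)
Final: (row=2, col=4), facing East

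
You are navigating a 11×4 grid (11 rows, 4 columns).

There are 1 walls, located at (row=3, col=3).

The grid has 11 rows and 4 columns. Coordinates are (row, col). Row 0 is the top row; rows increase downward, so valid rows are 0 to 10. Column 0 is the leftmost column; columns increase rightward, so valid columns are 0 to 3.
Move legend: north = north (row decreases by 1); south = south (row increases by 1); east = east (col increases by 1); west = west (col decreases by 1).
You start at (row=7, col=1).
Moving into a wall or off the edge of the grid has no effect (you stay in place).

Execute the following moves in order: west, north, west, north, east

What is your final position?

Start: (row=7, col=1)
  west (west): (row=7, col=1) -> (row=7, col=0)
  north (north): (row=7, col=0) -> (row=6, col=0)
  west (west): blocked, stay at (row=6, col=0)
  north (north): (row=6, col=0) -> (row=5, col=0)
  east (east): (row=5, col=0) -> (row=5, col=1)
Final: (row=5, col=1)

Answer: Final position: (row=5, col=1)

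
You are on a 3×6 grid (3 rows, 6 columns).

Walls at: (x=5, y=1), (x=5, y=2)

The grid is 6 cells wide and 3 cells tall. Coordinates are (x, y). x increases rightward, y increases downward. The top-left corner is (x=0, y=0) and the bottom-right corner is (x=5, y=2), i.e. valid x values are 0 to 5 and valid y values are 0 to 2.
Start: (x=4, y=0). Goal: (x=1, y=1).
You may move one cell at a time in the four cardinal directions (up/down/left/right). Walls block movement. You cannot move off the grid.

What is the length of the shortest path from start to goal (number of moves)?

BFS from (x=4, y=0) until reaching (x=1, y=1):
  Distance 0: (x=4, y=0)
  Distance 1: (x=3, y=0), (x=5, y=0), (x=4, y=1)
  Distance 2: (x=2, y=0), (x=3, y=1), (x=4, y=2)
  Distance 3: (x=1, y=0), (x=2, y=1), (x=3, y=2)
  Distance 4: (x=0, y=0), (x=1, y=1), (x=2, y=2)  <- goal reached here
One shortest path (4 moves): (x=4, y=0) -> (x=3, y=0) -> (x=2, y=0) -> (x=1, y=0) -> (x=1, y=1)

Answer: Shortest path length: 4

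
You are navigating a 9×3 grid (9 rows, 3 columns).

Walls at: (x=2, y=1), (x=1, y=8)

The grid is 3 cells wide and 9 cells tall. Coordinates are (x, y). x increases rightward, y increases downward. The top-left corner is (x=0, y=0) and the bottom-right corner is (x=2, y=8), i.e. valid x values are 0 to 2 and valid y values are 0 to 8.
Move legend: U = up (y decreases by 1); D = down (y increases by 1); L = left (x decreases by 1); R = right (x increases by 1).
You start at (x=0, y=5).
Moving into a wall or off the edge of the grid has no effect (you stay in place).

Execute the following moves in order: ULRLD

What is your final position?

Start: (x=0, y=5)
  U (up): (x=0, y=5) -> (x=0, y=4)
  L (left): blocked, stay at (x=0, y=4)
  R (right): (x=0, y=4) -> (x=1, y=4)
  L (left): (x=1, y=4) -> (x=0, y=4)
  D (down): (x=0, y=4) -> (x=0, y=5)
Final: (x=0, y=5)

Answer: Final position: (x=0, y=5)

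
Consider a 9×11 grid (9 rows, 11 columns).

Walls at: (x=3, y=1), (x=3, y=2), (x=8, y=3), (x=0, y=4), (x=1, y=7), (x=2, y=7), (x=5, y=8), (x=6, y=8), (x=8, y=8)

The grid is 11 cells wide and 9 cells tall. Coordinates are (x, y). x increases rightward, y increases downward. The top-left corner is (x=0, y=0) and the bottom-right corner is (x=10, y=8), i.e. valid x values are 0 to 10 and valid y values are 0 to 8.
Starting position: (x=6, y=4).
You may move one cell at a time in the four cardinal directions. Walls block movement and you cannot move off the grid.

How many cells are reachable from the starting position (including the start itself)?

BFS flood-fill from (x=6, y=4):
  Distance 0: (x=6, y=4)
  Distance 1: (x=6, y=3), (x=5, y=4), (x=7, y=4), (x=6, y=5)
  Distance 2: (x=6, y=2), (x=5, y=3), (x=7, y=3), (x=4, y=4), (x=8, y=4), (x=5, y=5), (x=7, y=5), (x=6, y=6)
  Distance 3: (x=6, y=1), (x=5, y=2), (x=7, y=2), (x=4, y=3), (x=3, y=4), (x=9, y=4), (x=4, y=5), (x=8, y=5), (x=5, y=6), (x=7, y=6), (x=6, y=7)
  Distance 4: (x=6, y=0), (x=5, y=1), (x=7, y=1), (x=4, y=2), (x=8, y=2), (x=3, y=3), (x=9, y=3), (x=2, y=4), (x=10, y=4), (x=3, y=5), (x=9, y=5), (x=4, y=6), (x=8, y=6), (x=5, y=7), (x=7, y=7)
  Distance 5: (x=5, y=0), (x=7, y=0), (x=4, y=1), (x=8, y=1), (x=9, y=2), (x=2, y=3), (x=10, y=3), (x=1, y=4), (x=2, y=5), (x=10, y=5), (x=3, y=6), (x=9, y=6), (x=4, y=7), (x=8, y=7), (x=7, y=8)
  Distance 6: (x=4, y=0), (x=8, y=0), (x=9, y=1), (x=2, y=2), (x=10, y=2), (x=1, y=3), (x=1, y=5), (x=2, y=6), (x=10, y=6), (x=3, y=7), (x=9, y=7), (x=4, y=8)
  Distance 7: (x=3, y=0), (x=9, y=0), (x=2, y=1), (x=10, y=1), (x=1, y=2), (x=0, y=3), (x=0, y=5), (x=1, y=6), (x=10, y=7), (x=3, y=8), (x=9, y=8)
  Distance 8: (x=2, y=0), (x=10, y=0), (x=1, y=1), (x=0, y=2), (x=0, y=6), (x=2, y=8), (x=10, y=8)
  Distance 9: (x=1, y=0), (x=0, y=1), (x=0, y=7), (x=1, y=8)
  Distance 10: (x=0, y=0), (x=0, y=8)
Total reachable: 90 (grid has 90 open cells total)

Answer: Reachable cells: 90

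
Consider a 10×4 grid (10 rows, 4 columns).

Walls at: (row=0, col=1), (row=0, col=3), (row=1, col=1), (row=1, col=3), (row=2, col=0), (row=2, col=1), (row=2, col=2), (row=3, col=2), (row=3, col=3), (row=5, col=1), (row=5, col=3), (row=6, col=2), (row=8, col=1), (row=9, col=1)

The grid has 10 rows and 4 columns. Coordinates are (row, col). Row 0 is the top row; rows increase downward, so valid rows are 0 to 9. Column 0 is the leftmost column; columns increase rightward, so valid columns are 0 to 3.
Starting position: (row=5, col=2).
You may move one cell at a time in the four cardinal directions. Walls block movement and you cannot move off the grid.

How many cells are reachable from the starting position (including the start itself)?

Answer: Reachable cells: 21

Derivation:
BFS flood-fill from (row=5, col=2):
  Distance 0: (row=5, col=2)
  Distance 1: (row=4, col=2)
  Distance 2: (row=4, col=1), (row=4, col=3)
  Distance 3: (row=3, col=1), (row=4, col=0)
  Distance 4: (row=3, col=0), (row=5, col=0)
  Distance 5: (row=6, col=0)
  Distance 6: (row=6, col=1), (row=7, col=0)
  Distance 7: (row=7, col=1), (row=8, col=0)
  Distance 8: (row=7, col=2), (row=9, col=0)
  Distance 9: (row=7, col=3), (row=8, col=2)
  Distance 10: (row=6, col=3), (row=8, col=3), (row=9, col=2)
  Distance 11: (row=9, col=3)
Total reachable: 21 (grid has 26 open cells total)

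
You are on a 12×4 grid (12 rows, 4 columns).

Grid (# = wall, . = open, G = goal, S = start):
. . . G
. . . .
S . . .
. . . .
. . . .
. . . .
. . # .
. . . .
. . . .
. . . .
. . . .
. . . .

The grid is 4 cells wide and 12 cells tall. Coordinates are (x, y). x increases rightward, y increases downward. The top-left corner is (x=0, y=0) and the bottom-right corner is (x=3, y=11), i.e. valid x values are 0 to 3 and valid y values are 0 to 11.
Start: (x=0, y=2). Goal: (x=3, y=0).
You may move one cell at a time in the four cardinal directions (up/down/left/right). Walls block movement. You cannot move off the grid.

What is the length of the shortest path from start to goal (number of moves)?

BFS from (x=0, y=2) until reaching (x=3, y=0):
  Distance 0: (x=0, y=2)
  Distance 1: (x=0, y=1), (x=1, y=2), (x=0, y=3)
  Distance 2: (x=0, y=0), (x=1, y=1), (x=2, y=2), (x=1, y=3), (x=0, y=4)
  Distance 3: (x=1, y=0), (x=2, y=1), (x=3, y=2), (x=2, y=3), (x=1, y=4), (x=0, y=5)
  Distance 4: (x=2, y=0), (x=3, y=1), (x=3, y=3), (x=2, y=4), (x=1, y=5), (x=0, y=6)
  Distance 5: (x=3, y=0), (x=3, y=4), (x=2, y=5), (x=1, y=6), (x=0, y=7)  <- goal reached here
One shortest path (5 moves): (x=0, y=2) -> (x=1, y=2) -> (x=2, y=2) -> (x=3, y=2) -> (x=3, y=1) -> (x=3, y=0)

Answer: Shortest path length: 5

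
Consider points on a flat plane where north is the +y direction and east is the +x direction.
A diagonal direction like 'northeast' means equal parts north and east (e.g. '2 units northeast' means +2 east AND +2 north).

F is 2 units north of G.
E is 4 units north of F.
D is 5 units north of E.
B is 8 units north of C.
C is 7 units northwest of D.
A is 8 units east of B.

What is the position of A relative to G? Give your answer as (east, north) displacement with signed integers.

Answer: A is at (east=1, north=26) relative to G.

Derivation:
Place G at the origin (east=0, north=0).
  F is 2 units north of G: delta (east=+0, north=+2); F at (east=0, north=2).
  E is 4 units north of F: delta (east=+0, north=+4); E at (east=0, north=6).
  D is 5 units north of E: delta (east=+0, north=+5); D at (east=0, north=11).
  C is 7 units northwest of D: delta (east=-7, north=+7); C at (east=-7, north=18).
  B is 8 units north of C: delta (east=+0, north=+8); B at (east=-7, north=26).
  A is 8 units east of B: delta (east=+8, north=+0); A at (east=1, north=26).
Therefore A relative to G: (east=1, north=26).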